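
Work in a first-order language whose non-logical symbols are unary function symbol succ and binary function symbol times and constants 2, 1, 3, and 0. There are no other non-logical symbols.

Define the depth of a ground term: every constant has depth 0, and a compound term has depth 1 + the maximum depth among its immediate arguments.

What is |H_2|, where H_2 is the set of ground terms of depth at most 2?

604

Write N_k for the number of ground terms of depth ≤ k. A term of depth ≤ k is either a constant or a function symbol applied to arguments of depth ≤ k−1, so N_k = 4 + N_{k-1} + N_{k-1}^2.
N_0 = 4
N_1 = 4 + 4 + 4^2 = 24
N_2 = 4 + 24 + 24^2 = 604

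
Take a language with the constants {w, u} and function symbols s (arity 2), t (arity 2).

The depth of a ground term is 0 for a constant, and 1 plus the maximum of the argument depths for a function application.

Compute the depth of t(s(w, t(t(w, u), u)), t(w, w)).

depth(t(w, u)) = 1 + max(0, 0) = 1
depth(t(t(w, u), u)) = 1 + max(1, 0) = 2
depth(s(w, t(t(w, u), u))) = 1 + max(0, 2) = 3
depth(t(w, w)) = 1 + max(0, 0) = 1
depth(t(s(w, t(t(w, u), u)), t(w, w))) = 1 + max(3, 1) = 4

4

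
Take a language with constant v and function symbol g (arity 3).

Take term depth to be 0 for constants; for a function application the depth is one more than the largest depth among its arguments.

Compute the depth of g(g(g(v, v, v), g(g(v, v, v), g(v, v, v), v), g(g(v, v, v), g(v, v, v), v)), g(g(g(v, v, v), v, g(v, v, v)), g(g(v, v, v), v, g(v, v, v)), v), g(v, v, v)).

depth(g(v, v, v)) = 1 + max(0, 0, 0) = 1
depth(g(g(v, v, v), g(v, v, v), v)) = 1 + max(1, 1, 0) = 2
depth(g(g(v, v, v), g(g(v, v, v), g(v, v, v), v), g(g(v, v, v), g(v, v, v), v))) = 1 + max(1, 2, 2) = 3
depth(g(g(v, v, v), v, g(v, v, v))) = 1 + max(1, 0, 1) = 2
depth(g(g(g(v, v, v), v, g(v, v, v)), g(g(v, v, v), v, g(v, v, v)), v)) = 1 + max(2, 2, 0) = 3
depth(g(g(g(v, v, v), g(g(v, v, v), g(v, v, v), v), g(g(v, v, v), g(v, v, v), v)), g(g(g(v, v, v), v, g(v, v, v)), g(g(v, v, v), v, g(v, v, v)), v), g(v, v, v))) = 1 + max(3, 3, 1) = 4

4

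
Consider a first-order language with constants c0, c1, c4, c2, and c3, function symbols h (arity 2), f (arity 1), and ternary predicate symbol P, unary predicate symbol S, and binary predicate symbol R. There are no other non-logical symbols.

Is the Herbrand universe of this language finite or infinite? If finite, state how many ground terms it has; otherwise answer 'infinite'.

The signature has at least one function symbol (h, arity 2) and at least one constant (c0).
Iterating h gives infinitely many distinct ground terms: c0, h(c0, c0), h(h(c0, c0), h(c0, c0)), ...
So the Herbrand universe is infinite.

infinite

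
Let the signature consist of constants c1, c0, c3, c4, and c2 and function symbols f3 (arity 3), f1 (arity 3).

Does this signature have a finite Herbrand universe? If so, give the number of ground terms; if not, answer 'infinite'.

infinite

The signature has at least one function symbol (f3, arity 3) and at least one constant (c1).
Iterating f3 gives infinitely many distinct ground terms: c1, f3(c1, c1, c1), f3(f3(c1, c1, c1), f3(c1, c1, c1), f3(c1, c1, c1)), ...
So the Herbrand universe is infinite.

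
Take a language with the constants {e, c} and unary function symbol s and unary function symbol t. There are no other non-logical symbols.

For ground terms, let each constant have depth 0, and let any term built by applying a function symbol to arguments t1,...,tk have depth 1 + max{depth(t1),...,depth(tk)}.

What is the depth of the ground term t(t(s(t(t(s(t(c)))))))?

depth(t(c)) = 1 + depth(c) = 1 + 0 = 1
depth(s(t(c))) = 1 + depth(t(c)) = 1 + 1 = 2
depth(t(s(t(c)))) = 1 + depth(s(t(c))) = 1 + 2 = 3
depth(t(t(s(t(c))))) = 1 + depth(t(s(t(c)))) = 1 + 3 = 4
depth(s(t(t(s(t(c)))))) = 1 + depth(t(t(s(t(c))))) = 1 + 4 = 5
depth(t(s(t(t(s(t(c))))))) = 1 + depth(s(t(t(s(t(c)))))) = 1 + 5 = 6
depth(t(t(s(t(t(s(t(c)))))))) = 1 + depth(t(s(t(t(s(t(c))))))) = 1 + 6 = 7

7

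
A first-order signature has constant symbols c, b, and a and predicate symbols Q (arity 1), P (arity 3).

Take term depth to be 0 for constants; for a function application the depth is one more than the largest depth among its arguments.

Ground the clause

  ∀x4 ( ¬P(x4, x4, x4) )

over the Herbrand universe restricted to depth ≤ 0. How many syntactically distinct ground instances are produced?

Ground terms of depth ≤ 0:
  With no function symbols every ground term is a constant, so there are exactly 3 ground terms at every depth bound.
  N_0 = 3
  Explicitly: c, b, a.
So there are 3 ground terms available for substitution.
The body mentions the single quantified variable x4; since ground terms form a free algebra, no two substitutions collapse to the same formula.
Number of ground instances = 3.

3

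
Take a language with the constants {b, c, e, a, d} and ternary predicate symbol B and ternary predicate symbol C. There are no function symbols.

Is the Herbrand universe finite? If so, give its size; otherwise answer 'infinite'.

5

There are no function symbols, so every ground term is one of the 5 constants.
The Herbrand universe is {b, c, e, a, d}, which is finite with 5 elements.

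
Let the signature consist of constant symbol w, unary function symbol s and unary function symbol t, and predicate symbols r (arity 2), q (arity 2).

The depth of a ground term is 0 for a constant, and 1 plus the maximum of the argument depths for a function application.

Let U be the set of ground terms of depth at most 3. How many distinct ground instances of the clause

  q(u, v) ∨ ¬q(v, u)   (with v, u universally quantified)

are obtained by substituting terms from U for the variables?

Ground terms of depth ≤ 3:
  If N_k denotes the number of depth-≤k ground terms, the 1 constant gives N_0 = 1, and each function symbol of arity r contributes N_{k-1}^r new terms at level k: N_k = 1 + N_{k-1} + N_{k-1}.
  N_0 = 1
  N_1 = 1 + 1 + 1 = 3
  N_2 = 1 + 3 + 3 = 7
  N_3 = 1 + 7 + 7 = 15
So there are 15 ground terms available for substitution.
There are 2 variables to instantiate (v, u), each occurring in at least one literal, so different choices give different ground instances.
Number of ground instances = 15^2 = 225.

225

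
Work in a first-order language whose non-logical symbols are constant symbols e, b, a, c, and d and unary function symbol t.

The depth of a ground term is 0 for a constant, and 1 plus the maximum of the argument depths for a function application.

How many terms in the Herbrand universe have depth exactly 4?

5

If N_k denotes the number of depth-≤k ground terms, the 5 constants give N_0 = 5, and each function symbol of arity r contributes N_{k-1}^r new terms at level k: N_k = 5 + N_{k-1}.
N_0 = 5
N_1 = 5 + 5 = 10
N_2 = 5 + 10 = 15
N_3 = 5 + 15 = 20
N_4 = 5 + 20 = 25
Terms of depth exactly 4: N_4 − N_3 = 25 − 20 = 5.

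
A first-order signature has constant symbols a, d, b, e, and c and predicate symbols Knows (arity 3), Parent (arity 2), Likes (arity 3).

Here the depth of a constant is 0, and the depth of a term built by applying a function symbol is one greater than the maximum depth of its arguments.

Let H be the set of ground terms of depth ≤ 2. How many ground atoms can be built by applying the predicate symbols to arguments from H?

First count ground terms of depth ≤ 2.
With no function symbols every ground term is a constant, so there are exactly 5 ground terms at every depth bound.
N_0 = 5
N_1 = 5
N_2 = 5
Explicitly: a, d, b, e, c.
So |H| = 5.
Ground atoms are formed by filling each argument slot of a predicate with a term from H, so an r-ary predicate gives |H|^r atoms:
  Knows: 5^3 = 125;  Parent: 5^2 = 25;  Likes: 5^3 = 125
Total ground atoms: 125 + 25 + 125 = 275.

275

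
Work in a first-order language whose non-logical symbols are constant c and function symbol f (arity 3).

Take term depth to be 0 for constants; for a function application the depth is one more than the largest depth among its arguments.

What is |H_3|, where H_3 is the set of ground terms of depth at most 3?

Write N_k for the number of ground terms of depth ≤ k. A term of depth ≤ k is either a constant or a function symbol applied to arguments of depth ≤ k−1, so N_k = 1 + N_{k-1}^3.
N_0 = 1
N_1 = 1 + 1^3 = 2
N_2 = 1 + 2^3 = 9
N_3 = 1 + 9^3 = 730

730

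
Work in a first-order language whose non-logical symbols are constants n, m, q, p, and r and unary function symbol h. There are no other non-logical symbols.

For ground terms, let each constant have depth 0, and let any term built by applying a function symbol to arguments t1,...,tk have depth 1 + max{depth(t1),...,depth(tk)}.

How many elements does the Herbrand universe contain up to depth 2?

If N_k denotes the number of depth-≤k ground terms, the 5 constants give N_0 = 5, and each function symbol of arity r contributes N_{k-1}^r new terms at level k: N_k = 5 + N_{k-1}.
N_0 = 5
N_1 = 5 + 5 = 10
N_2 = 5 + 10 = 15

15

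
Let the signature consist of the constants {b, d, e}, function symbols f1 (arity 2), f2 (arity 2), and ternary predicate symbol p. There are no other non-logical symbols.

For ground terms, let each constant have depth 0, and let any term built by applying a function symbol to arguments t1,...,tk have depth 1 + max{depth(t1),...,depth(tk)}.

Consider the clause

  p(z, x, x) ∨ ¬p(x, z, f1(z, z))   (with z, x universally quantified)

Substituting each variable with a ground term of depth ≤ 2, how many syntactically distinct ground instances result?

Ground terms of depth ≤ 2:
  Write N_k for the number of ground terms of depth ≤ k. A term of depth ≤ k is either a constant or a function symbol applied to arguments of depth ≤ k−1, so N_k = 3 + N_{k-1}^2 + N_{k-1}^2.
  N_0 = 3
  N_1 = 3 + 3^2 + 3^2 = 21
  N_2 = 3 + 21^2 + 21^2 = 885
So there are 885 ground terms available for substitution.
The clause has 2 distinct variables (z, x), each appearing in the body. In the free term algebra distinct substitutions yield syntactically distinct ground instances.
Number of ground instances = 885^2 = 783225.

783225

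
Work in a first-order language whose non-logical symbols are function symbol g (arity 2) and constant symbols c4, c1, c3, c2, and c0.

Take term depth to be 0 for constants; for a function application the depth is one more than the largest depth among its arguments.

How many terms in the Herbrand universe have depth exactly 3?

818125

Let N_k = |{terms of depth ≤ k}|. Then N_0 = 5 and N_k = 5 + N_{k-1}^2 for k ≥ 1 (one summand per function symbol, arity giving the exponent).
N_0 = 5
N_1 = 5 + 5^2 = 30
N_2 = 5 + 30^2 = 905
N_3 = 5 + 905^2 = 819030
Terms of depth exactly 3: N_3 − N_2 = 819030 − 905 = 818125.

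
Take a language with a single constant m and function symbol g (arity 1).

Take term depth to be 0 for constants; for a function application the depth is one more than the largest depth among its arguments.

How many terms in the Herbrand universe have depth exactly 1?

1

Let N_k = |{terms of depth ≤ k}|. Then N_0 = 1 and N_k = 1 + N_{k-1} for k ≥ 1 (one summand per function symbol, arity giving the exponent).
N_0 = 1
N_1 = 1 + 1 = 2
Terms of depth exactly 1: N_1 − N_0 = 2 − 1 = 1.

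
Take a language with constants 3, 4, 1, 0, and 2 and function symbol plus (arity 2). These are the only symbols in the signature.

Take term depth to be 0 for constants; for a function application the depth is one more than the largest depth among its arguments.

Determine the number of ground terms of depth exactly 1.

25

Write N_k for the number of ground terms of depth ≤ k. A term of depth ≤ k is either a constant or a function symbol applied to arguments of depth ≤ k−1, so N_k = 5 + N_{k-1}^2.
N_0 = 5
N_1 = 5 + 5^2 = 30
Terms of depth exactly 1: N_1 − N_0 = 30 − 5 = 25.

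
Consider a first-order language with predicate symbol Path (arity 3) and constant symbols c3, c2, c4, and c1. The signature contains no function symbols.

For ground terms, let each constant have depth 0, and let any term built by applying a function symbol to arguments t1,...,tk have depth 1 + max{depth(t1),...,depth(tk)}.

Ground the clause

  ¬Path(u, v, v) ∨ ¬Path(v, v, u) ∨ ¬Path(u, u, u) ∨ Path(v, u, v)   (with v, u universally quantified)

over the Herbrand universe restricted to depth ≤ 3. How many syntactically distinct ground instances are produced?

Ground terms of depth ≤ 3:
  With no function symbols every ground term is a constant, so there are exactly 4 ground terms at every depth bound.
  N_0 = 4
  N_1 = 4
  N_2 = 4
  N_3 = 4
So there are 4 ground terms available for substitution.
Each of v, u ranges independently over the available ground terms, and distinct assignments produce distinct instances.
Number of ground instances = 4^2 = 16.

16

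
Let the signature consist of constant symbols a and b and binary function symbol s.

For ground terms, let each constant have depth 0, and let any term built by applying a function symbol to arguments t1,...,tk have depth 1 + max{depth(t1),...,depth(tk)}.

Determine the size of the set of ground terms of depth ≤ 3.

1446

If N_k denotes the number of depth-≤k ground terms, the 2 constants give N_0 = 2, and each function symbol of arity r contributes N_{k-1}^r new terms at level k: N_k = 2 + N_{k-1}^2.
N_0 = 2
N_1 = 2 + 2^2 = 6
N_2 = 2 + 6^2 = 38
N_3 = 2 + 38^2 = 1446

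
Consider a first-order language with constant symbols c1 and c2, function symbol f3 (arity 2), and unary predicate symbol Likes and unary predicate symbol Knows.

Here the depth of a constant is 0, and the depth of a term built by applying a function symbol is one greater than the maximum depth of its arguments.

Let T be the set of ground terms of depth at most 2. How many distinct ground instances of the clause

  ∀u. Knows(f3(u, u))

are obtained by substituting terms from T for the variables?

38

Ground terms of depth ≤ 2:
  Let N_k count ground terms of depth at most k. Each non-constant term of depth ≤ k is some function symbol applied to depth-≤(k−1) arguments, giving N_k = 2 + N_{k-1}^2.
  N_0 = 2
  N_1 = 2 + 2^2 = 6
  N_2 = 2 + 6^2 = 38
So there are 38 ground terms available for substitution.
The variable u ranges independently over the available ground terms, and distinct assignments produce distinct instances.
Number of ground instances = 38.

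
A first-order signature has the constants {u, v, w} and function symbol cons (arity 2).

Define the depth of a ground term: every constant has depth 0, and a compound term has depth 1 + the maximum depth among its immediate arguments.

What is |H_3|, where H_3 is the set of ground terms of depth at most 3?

Write N_k for the number of ground terms of depth ≤ k. A term of depth ≤ k is either a constant or a function symbol applied to arguments of depth ≤ k−1, so N_k = 3 + N_{k-1}^2.
N_0 = 3
N_1 = 3 + 3^2 = 12
N_2 = 3 + 12^2 = 147
N_3 = 3 + 147^2 = 21612

21612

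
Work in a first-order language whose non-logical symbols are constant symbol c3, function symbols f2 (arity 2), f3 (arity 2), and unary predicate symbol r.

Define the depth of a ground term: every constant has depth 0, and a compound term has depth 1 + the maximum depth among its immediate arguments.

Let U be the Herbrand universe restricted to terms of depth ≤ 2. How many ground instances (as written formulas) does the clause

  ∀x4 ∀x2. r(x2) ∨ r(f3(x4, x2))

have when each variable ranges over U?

361

Ground terms of depth ≤ 2:
  Let N_k = |{terms of depth ≤ k}|. Then N_0 = 1 and N_k = 1 + N_{k-1}^2 + N_{k-1}^2 for k ≥ 1 (one summand per function symbol, arity giving the exponent).
  N_0 = 1
  N_1 = 1 + 1^2 + 1^2 = 3
  N_2 = 1 + 3^2 + 3^2 = 19
So there are 19 ground terms available for substitution.
The body mentions every one of the 2 quantified variables; since ground terms form a free algebra, no two substitutions collapse to the same formula.
Number of ground instances = 19^2 = 361.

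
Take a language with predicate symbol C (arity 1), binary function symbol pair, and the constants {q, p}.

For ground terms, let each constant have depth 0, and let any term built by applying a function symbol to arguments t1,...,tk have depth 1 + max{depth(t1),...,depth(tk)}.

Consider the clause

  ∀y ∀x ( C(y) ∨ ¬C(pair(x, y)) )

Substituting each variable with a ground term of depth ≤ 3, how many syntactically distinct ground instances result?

Ground terms of depth ≤ 3:
  Count level by level. With function symbols pair/2, the terms of depth ≤ k are the 2 constants together with each function applied to depth-≤(k−1) tuples, so N_k = 2 + N_{k-1}^2.
  N_0 = 2
  N_1 = 2 + 2^2 = 6
  N_2 = 2 + 6^2 = 38
  N_3 = 2 + 38^2 = 1446
So there are 1446 ground terms available for substitution.
The clause has 2 distinct variables (y, x), each appearing in the body. In the free term algebra distinct substitutions yield syntactically distinct ground instances.
Number of ground instances = 1446^2 = 2090916.

2090916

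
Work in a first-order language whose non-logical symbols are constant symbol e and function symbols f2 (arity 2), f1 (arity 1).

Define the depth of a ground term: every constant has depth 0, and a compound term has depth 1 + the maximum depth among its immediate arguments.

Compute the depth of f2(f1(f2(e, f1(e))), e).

depth(f1(e)) = 1 + depth(e) = 1 + 0 = 1
depth(f2(e, f1(e))) = 1 + max(0, 1) = 2
depth(f1(f2(e, f1(e)))) = 1 + depth(f2(e, f1(e))) = 1 + 2 = 3
depth(f2(f1(f2(e, f1(e))), e)) = 1 + max(3, 0) = 4

4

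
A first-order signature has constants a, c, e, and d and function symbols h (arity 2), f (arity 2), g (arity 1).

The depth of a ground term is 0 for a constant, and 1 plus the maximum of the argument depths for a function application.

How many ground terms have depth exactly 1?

36

Write N_k for the number of ground terms of depth ≤ k. A term of depth ≤ k is either a constant or a function symbol applied to arguments of depth ≤ k−1, so N_k = 4 + N_{k-1}^2 + N_{k-1}^2 + N_{k-1}.
N_0 = 4
N_1 = 4 + 4^2 + 4^2 + 4 = 40
Terms of depth exactly 1: N_1 − N_0 = 40 − 4 = 36.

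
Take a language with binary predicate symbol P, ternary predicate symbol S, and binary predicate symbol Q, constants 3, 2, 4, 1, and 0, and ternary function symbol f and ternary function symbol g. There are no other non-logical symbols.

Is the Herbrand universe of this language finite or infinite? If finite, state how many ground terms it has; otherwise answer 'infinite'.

infinite

The signature has at least one function symbol (f, arity 3) and at least one constant (3).
Iterating f gives infinitely many distinct ground terms: 3, f(3, 3, 3), f(f(3, 3, 3), f(3, 3, 3), f(3, 3, 3)), ...
So the Herbrand universe is infinite.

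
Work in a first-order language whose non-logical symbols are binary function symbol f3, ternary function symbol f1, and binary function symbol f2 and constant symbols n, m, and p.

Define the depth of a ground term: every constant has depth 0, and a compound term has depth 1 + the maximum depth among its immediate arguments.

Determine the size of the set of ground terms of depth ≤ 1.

48

Let N_k = |{terms of depth ≤ k}|. Then N_0 = 3 and N_k = 3 + N_{k-1}^2 + N_{k-1}^3 + N_{k-1}^2 for k ≥ 1 (one summand per function symbol, arity giving the exponent).
N_0 = 3
N_1 = 3 + 3^2 + 3^3 + 3^2 = 48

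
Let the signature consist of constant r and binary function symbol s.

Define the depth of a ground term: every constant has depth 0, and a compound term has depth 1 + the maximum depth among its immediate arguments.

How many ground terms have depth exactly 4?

651

Let N_k = |{terms of depth ≤ k}|. Then N_0 = 1 and N_k = 1 + N_{k-1}^2 for k ≥ 1 (one summand per function symbol, arity giving the exponent).
N_0 = 1
N_1 = 1 + 1^2 = 2
N_2 = 1 + 2^2 = 5
N_3 = 1 + 5^2 = 26
N_4 = 1 + 26^2 = 677
Terms of depth exactly 4: N_4 − N_3 = 677 − 26 = 651.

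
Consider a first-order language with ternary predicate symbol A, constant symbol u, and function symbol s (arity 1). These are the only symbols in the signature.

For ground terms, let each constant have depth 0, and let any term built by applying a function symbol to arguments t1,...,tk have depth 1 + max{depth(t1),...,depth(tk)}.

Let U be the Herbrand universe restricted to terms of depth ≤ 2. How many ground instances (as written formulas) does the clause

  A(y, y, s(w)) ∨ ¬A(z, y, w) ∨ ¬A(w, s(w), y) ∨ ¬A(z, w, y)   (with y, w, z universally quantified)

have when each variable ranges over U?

Ground terms of depth ≤ 2:
  Count level by level. With function symbols s/1, the terms of depth ≤ k are the 1 constant together with each function applied to depth-≤(k−1) tuples, so N_k = 1 + N_{k-1}.
  N_0 = 1
  N_1 = 1 + 1 = 2
  N_2 = 1 + 2 = 3
  Explicitly: u, s(u), s(s(u)).
So there are 3 ground terms available for substitution.
The clause has 3 distinct variables (y, w, z), each appearing in the body. In the free term algebra distinct substitutions yield syntactically distinct ground instances.
Number of ground instances = 3^3 = 27.

27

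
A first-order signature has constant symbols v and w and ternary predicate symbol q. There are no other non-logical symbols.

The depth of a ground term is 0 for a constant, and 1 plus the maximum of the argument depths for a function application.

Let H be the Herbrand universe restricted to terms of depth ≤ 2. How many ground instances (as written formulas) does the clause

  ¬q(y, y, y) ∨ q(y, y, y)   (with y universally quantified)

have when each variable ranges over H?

2

Ground terms of depth ≤ 2:
  With no function symbols every ground term is a constant, so there are exactly 2 ground terms at every depth bound.
  N_0 = 2
  N_1 = 2
  N_2 = 2
So there are 2 ground terms available for substitution.
The clause has 1 distinct variable (y), which appears in the body. In the free term algebra distinct substitutions yield syntactically distinct ground instances.
Number of ground instances = 2.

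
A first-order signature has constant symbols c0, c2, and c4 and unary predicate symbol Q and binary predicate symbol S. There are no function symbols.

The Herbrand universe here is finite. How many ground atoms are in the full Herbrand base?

With no function symbols, the Herbrand universe is just the 3 constants.
Ground atoms per predicate: Q: 3, S: 3^2 = 9.
Herbrand base size = 3 + 9 = 12.

12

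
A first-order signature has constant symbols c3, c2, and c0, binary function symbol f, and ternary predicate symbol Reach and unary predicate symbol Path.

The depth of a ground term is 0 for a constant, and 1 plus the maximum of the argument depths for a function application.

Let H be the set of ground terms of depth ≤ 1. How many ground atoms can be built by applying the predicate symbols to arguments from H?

First count ground terms of depth ≤ 1.
Let N_k = |{terms of depth ≤ k}|. Then N_0 = 3 and N_k = 3 + N_{k-1}^2 for k ≥ 1 (one summand per function symbol, arity giving the exponent).
N_0 = 3
N_1 = 3 + 3^2 = 12
Explicitly: c3, c2, c0, f(c3, c3), f(c3, c2), f(c3, c0), f(c2, c3), f(c2, c2), f(c2, c0), f(c0, c3), f(c0, c2), f(c0, c0).
So |H| = 12.
Ground atoms are formed by filling each argument slot of a predicate with a term from H, so an r-ary predicate gives |H|^r atoms:
  Reach: 12^3 = 1728;  Path: 12
Total ground atoms: 1728 + 12 = 1740.

1740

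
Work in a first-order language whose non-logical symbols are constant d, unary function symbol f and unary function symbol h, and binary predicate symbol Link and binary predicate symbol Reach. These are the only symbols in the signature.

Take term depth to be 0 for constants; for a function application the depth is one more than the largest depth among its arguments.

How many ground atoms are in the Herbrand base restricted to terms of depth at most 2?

98

First count ground terms of depth ≤ 2.
If N_k denotes the number of depth-≤k ground terms, the 1 constant gives N_0 = 1, and each function symbol of arity r contributes N_{k-1}^r new terms at level k: N_k = 1 + N_{k-1} + N_{k-1}.
N_0 = 1
N_1 = 1 + 1 + 1 = 3
N_2 = 1 + 3 + 3 = 7
Explicitly: d, f(d), f(f(d)), f(h(d)), h(d), h(f(d)), h(h(d)).
So |H| = 7.
Each predicate of arity r yields |H|^r ground atoms (one per choice of an r-tuple from H):
  Link: 7^2 = 49;  Reach: 7^2 = 49
Total ground atoms: 49 + 49 = 98.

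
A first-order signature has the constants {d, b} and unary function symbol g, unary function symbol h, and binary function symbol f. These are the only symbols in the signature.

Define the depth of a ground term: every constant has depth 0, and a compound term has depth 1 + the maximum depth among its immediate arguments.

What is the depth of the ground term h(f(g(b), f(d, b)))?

3

depth(g(b)) = 1 + depth(b) = 1 + 0 = 1
depth(f(d, b)) = 1 + max(0, 0) = 1
depth(f(g(b), f(d, b))) = 1 + max(1, 1) = 2
depth(h(f(g(b), f(d, b)))) = 1 + depth(f(g(b), f(d, b))) = 1 + 2 = 3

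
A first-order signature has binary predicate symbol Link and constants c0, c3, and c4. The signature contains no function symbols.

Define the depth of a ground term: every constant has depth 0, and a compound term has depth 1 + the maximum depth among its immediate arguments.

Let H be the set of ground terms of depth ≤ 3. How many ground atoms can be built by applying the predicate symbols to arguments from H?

9

First count ground terms of depth ≤ 3.
With no function symbols every ground term is a constant, so there are exactly 3 ground terms at every depth bound.
N_0 = 3
N_1 = 3
N_2 = 3
N_3 = 3
So |H| = 3.
Ground atoms are formed by filling each argument slot of a predicate with a term from H, so an r-ary predicate gives |H|^r atoms:
  Link: 3^2 = 9
Total ground atoms: 9.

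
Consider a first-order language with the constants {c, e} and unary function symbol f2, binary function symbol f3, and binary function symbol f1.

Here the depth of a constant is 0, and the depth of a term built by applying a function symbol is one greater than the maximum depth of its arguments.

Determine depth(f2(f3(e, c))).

2

depth(f3(e, c)) = 1 + max(0, 0) = 1
depth(f2(f3(e, c))) = 1 + depth(f3(e, c)) = 1 + 1 = 2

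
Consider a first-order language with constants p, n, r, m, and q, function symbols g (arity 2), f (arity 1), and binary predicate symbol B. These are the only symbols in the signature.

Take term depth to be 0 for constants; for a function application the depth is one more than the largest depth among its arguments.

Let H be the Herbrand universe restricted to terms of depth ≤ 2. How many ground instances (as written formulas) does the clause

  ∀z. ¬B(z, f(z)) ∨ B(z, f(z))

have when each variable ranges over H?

1265

Ground terms of depth ≤ 2:
  Count level by level. With function symbols g/2, f/1, the terms of depth ≤ k are the 5 constants together with each function applied to depth-≤(k−1) tuples, so N_k = 5 + N_{k-1}^2 + N_{k-1}.
  N_0 = 5
  N_1 = 5 + 5^2 + 5 = 35
  N_2 = 5 + 35^2 + 35 = 1265
So there are 1265 ground terms available for substitution.
The clause has 1 distinct variable (z), which appears in the body. In the free term algebra distinct substitutions yield syntactically distinct ground instances.
Number of ground instances = 1265.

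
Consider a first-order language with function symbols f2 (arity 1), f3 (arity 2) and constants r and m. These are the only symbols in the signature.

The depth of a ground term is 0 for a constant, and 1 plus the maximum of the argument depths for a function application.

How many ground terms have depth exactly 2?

66

Count level by level. With function symbols f2/1, f3/2, the terms of depth ≤ k are the 2 constants together with each function applied to depth-≤(k−1) tuples, so N_k = 2 + N_{k-1} + N_{k-1}^2.
N_0 = 2
N_1 = 2 + 2 + 2^2 = 8
N_2 = 2 + 8 + 8^2 = 74
Terms of depth exactly 2: N_2 − N_1 = 74 − 8 = 66.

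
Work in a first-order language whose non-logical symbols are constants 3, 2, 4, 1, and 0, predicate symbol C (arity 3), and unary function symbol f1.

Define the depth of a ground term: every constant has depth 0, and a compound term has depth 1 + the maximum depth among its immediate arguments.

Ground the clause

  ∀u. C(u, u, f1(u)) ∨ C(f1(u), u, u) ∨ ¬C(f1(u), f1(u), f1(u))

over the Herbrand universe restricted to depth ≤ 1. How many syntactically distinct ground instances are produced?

10

Ground terms of depth ≤ 1:
  Let N_k count ground terms of depth at most k. Each non-constant term of depth ≤ k is some function symbol applied to depth-≤(k−1) arguments, giving N_k = 5 + N_{k-1}.
  N_0 = 5
  N_1 = 5 + 5 = 10
So there are 10 ground terms available for substitution.
There is 1 variable to instantiate (u),  occurring in at least one literal, so different choices give different ground instances.
Number of ground instances = 10.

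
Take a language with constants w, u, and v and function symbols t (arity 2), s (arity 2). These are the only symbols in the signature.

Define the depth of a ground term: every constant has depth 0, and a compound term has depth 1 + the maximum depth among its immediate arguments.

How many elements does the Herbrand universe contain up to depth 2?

Write N_k for the number of ground terms of depth ≤ k. A term of depth ≤ k is either a constant or a function symbol applied to arguments of depth ≤ k−1, so N_k = 3 + N_{k-1}^2 + N_{k-1}^2.
N_0 = 3
N_1 = 3 + 3^2 + 3^2 = 21
N_2 = 3 + 21^2 + 21^2 = 885

885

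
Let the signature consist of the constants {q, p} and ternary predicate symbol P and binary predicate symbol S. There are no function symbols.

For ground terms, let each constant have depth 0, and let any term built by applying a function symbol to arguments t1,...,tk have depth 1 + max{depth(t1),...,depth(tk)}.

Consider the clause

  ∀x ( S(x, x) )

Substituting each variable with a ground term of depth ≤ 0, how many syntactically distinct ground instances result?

Ground terms of depth ≤ 0:
  With no function symbols every ground term is a constant, so there are exactly 2 ground terms at every depth bound.
  N_0 = 2
  Explicitly: q, p.
So there are 2 ground terms available for substitution.
The clause has 1 distinct variable (x), which appears in the body. In the free term algebra distinct substitutions yield syntactically distinct ground instances.
Number of ground instances = 2.

2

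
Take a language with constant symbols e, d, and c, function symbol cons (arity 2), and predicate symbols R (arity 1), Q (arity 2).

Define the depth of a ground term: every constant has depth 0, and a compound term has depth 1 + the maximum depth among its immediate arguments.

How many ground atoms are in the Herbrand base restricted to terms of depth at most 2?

21756

First count ground terms of depth ≤ 2.
Count level by level. With function symbols cons/2, the terms of depth ≤ k are the 3 constants together with each function applied to depth-≤(k−1) tuples, so N_k = 3 + N_{k-1}^2.
N_0 = 3
N_1 = 3 + 3^2 = 12
N_2 = 3 + 12^2 = 147
So |H| = 147.
For each predicate symbol, the number of ground atoms is |H| raised to its arity; summing:
  R: 147;  Q: 147^2 = 21609
Total ground atoms: 147 + 21609 = 21756.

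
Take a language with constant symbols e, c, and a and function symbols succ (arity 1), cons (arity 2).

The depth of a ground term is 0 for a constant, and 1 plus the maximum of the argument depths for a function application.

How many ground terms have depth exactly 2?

Write N_k for the number of ground terms of depth ≤ k. A term of depth ≤ k is either a constant or a function symbol applied to arguments of depth ≤ k−1, so N_k = 3 + N_{k-1} + N_{k-1}^2.
N_0 = 3
N_1 = 3 + 3 + 3^2 = 15
N_2 = 3 + 15 + 15^2 = 243
Terms of depth exactly 2: N_2 − N_1 = 243 − 15 = 228.

228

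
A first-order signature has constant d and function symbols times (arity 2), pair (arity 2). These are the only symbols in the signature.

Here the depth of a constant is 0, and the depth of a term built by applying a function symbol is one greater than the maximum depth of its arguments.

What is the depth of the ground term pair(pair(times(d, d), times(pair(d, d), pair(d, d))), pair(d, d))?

4

depth(times(d, d)) = 1 + max(0, 0) = 1
depth(pair(d, d)) = 1 + max(0, 0) = 1
depth(times(pair(d, d), pair(d, d))) = 1 + max(1, 1) = 2
depth(pair(times(d, d), times(pair(d, d), pair(d, d)))) = 1 + max(1, 2) = 3
depth(pair(pair(times(d, d), times(pair(d, d), pair(d, d))), pair(d, d))) = 1 + max(3, 1) = 4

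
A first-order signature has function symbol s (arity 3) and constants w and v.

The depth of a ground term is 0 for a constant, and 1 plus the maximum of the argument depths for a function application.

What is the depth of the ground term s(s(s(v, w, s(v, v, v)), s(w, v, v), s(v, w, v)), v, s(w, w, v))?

4

depth(s(v, v, v)) = 1 + max(0, 0, 0) = 1
depth(s(v, w, s(v, v, v))) = 1 + max(0, 0, 1) = 2
depth(s(w, v, v)) = 1 + max(0, 0, 0) = 1
depth(s(v, w, v)) = 1 + max(0, 0, 0) = 1
depth(s(s(v, w, s(v, v, v)), s(w, v, v), s(v, w, v))) = 1 + max(2, 1, 1) = 3
depth(s(w, w, v)) = 1 + max(0, 0, 0) = 1
depth(s(s(s(v, w, s(v, v, v)), s(w, v, v), s(v, w, v)), v, s(w, w, v))) = 1 + max(3, 0, 1) = 4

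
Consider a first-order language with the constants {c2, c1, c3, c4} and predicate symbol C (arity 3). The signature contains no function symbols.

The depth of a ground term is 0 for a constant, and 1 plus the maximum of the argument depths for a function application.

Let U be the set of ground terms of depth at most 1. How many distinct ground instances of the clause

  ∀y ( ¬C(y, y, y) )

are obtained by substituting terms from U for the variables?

4

Ground terms of depth ≤ 1:
  With no function symbols every ground term is a constant, so there are exactly 4 ground terms at every depth bound.
  N_0 = 4
  N_1 = 4
So there are 4 ground terms available for substitution.
There is 1 variable to instantiate (y),  occurring in at least one literal, so different choices give different ground instances.
Number of ground instances = 4.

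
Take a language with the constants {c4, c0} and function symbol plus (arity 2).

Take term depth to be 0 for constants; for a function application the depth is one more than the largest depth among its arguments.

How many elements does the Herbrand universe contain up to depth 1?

6

Write N_k for the number of ground terms of depth ≤ k. A term of depth ≤ k is either a constant or a function symbol applied to arguments of depth ≤ k−1, so N_k = 2 + N_{k-1}^2.
N_0 = 2
N_1 = 2 + 2^2 = 6
Explicitly: c4, c0, plus(c4, c4), plus(c4, c0), plus(c0, c4), plus(c0, c0).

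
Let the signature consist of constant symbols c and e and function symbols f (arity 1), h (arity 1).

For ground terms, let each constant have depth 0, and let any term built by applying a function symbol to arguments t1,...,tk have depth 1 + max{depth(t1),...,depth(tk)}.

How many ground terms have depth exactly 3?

16

Count level by level. With function symbols f/1, h/1, the terms of depth ≤ k are the 2 constants together with each function applied to depth-≤(k−1) tuples, so N_k = 2 + N_{k-1} + N_{k-1}.
N_0 = 2
N_1 = 2 + 2 + 2 = 6
N_2 = 2 + 6 + 6 = 14
N_3 = 2 + 14 + 14 = 30
Terms of depth exactly 3: N_3 − N_2 = 30 − 14 = 16.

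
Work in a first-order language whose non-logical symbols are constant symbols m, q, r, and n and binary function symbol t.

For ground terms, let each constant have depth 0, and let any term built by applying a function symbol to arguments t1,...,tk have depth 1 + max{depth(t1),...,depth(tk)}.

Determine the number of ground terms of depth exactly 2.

384

Let N_k count ground terms of depth at most k. Each non-constant term of depth ≤ k is some function symbol applied to depth-≤(k−1) arguments, giving N_k = 4 + N_{k-1}^2.
N_0 = 4
N_1 = 4 + 4^2 = 20
N_2 = 4 + 20^2 = 404
Terms of depth exactly 2: N_2 − N_1 = 404 − 20 = 384.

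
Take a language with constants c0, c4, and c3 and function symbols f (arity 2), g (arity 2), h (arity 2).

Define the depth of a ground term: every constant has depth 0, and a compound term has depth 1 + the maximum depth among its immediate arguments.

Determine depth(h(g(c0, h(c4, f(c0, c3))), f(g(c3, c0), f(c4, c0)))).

depth(f(c0, c3)) = 1 + max(0, 0) = 1
depth(h(c4, f(c0, c3))) = 1 + max(0, 1) = 2
depth(g(c0, h(c4, f(c0, c3)))) = 1 + max(0, 2) = 3
depth(g(c3, c0)) = 1 + max(0, 0) = 1
depth(f(c4, c0)) = 1 + max(0, 0) = 1
depth(f(g(c3, c0), f(c4, c0))) = 1 + max(1, 1) = 2
depth(h(g(c0, h(c4, f(c0, c3))), f(g(c3, c0), f(c4, c0)))) = 1 + max(3, 2) = 4

4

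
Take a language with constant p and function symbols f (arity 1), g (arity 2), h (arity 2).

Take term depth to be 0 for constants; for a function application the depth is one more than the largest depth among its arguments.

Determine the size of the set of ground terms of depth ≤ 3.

Count level by level. With function symbols f/1, g/2, h/2, the terms of depth ≤ k are the 1 constant together with each function applied to depth-≤(k−1) tuples, so N_k = 1 + N_{k-1} + N_{k-1}^2 + N_{k-1}^2.
N_0 = 1
N_1 = 1 + 1 + 1^2 + 1^2 = 4
N_2 = 1 + 4 + 4^2 + 4^2 = 37
N_3 = 1 + 37 + 37^2 + 37^2 = 2776

2776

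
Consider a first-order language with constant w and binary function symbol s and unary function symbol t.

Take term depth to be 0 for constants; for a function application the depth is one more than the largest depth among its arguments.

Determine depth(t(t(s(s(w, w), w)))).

depth(s(w, w)) = 1 + max(0, 0) = 1
depth(s(s(w, w), w)) = 1 + max(1, 0) = 2
depth(t(s(s(w, w), w))) = 1 + depth(s(s(w, w), w)) = 1 + 2 = 3
depth(t(t(s(s(w, w), w)))) = 1 + depth(t(s(s(w, w), w))) = 1 + 3 = 4

4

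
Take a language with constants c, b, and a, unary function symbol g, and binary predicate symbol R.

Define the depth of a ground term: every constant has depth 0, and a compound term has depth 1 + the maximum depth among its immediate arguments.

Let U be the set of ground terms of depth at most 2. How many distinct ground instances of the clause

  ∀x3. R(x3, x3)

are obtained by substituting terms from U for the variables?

Ground terms of depth ≤ 2:
  Let N_k count ground terms of depth at most k. Each non-constant term of depth ≤ k is some function symbol applied to depth-≤(k−1) arguments, giving N_k = 3 + N_{k-1}.
  N_0 = 3
  N_1 = 3 + 3 = 6
  N_2 = 3 + 6 = 9
  Explicitly: c, b, a, g(c), g(b), g(a), g(g(c)), g(g(b)), g(g(a)).
So there are 9 ground terms available for substitution.
The variable x3 ranges independently over the available ground terms, and distinct assignments produce distinct instances.
Number of ground instances = 9.

9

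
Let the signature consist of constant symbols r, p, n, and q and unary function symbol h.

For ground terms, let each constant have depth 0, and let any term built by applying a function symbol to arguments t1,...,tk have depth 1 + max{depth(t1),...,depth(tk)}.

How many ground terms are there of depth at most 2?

12

Count level by level. With function symbols h/1, the terms of depth ≤ k are the 4 constants together with each function applied to depth-≤(k−1) tuples, so N_k = 4 + N_{k-1}.
N_0 = 4
N_1 = 4 + 4 = 8
N_2 = 4 + 8 = 12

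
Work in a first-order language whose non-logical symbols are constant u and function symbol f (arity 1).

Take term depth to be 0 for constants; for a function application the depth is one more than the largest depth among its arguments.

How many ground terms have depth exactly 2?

1

Write N_k for the number of ground terms of depth ≤ k. A term of depth ≤ k is either a constant or a function symbol applied to arguments of depth ≤ k−1, so N_k = 1 + N_{k-1}.
N_0 = 1
N_1 = 1 + 1 = 2
N_2 = 1 + 2 = 3
Terms of depth exactly 2: N_2 − N_1 = 3 − 2 = 1.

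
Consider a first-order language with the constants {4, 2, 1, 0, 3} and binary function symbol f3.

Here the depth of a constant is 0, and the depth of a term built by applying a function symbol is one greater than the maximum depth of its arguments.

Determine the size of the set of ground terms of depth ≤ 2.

905

If N_k denotes the number of depth-≤k ground terms, the 5 constants give N_0 = 5, and each function symbol of arity r contributes N_{k-1}^r new terms at level k: N_k = 5 + N_{k-1}^2.
N_0 = 5
N_1 = 5 + 5^2 = 30
N_2 = 5 + 30^2 = 905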